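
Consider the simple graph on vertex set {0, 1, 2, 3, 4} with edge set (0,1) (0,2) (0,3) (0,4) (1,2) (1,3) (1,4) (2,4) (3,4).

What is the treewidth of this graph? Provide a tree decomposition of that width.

Every bag has size at most 4, so the width is 4 − 1 = 3 and tw(G) ≤ 3. For the lower bound, the 4 vertices {0, 1, 2, 4} are pairwise adjacent, and any tree decomposition puts a clique entirely inside one bag — forcing width ≥ 3. Therefore the treewidth is 3.

Treewidth 3.
Bags: B1 = {0, 1, 2, 4}  B2 = {0, 1, 3, 4}
Tree: B1–B2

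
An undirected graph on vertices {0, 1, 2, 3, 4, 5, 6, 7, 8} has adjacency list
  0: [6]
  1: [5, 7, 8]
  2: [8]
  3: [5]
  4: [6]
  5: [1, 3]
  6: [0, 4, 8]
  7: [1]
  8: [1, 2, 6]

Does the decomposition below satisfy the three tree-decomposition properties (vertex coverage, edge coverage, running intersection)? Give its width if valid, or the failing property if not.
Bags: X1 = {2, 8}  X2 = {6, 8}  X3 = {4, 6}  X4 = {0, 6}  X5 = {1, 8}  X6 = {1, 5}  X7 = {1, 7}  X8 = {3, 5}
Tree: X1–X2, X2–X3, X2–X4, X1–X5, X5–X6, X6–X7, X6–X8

Checking the three conditions: (i) the bags cover all of {0, 1, 2, 3, 4, 5, 6, 7, 8}; (ii) for each edge, some bag contains both endpoints; (iii) the bags containing any fixed vertex form a subtree. All hold, so the decomposition is valid with width 2 − 1 = 1.

Yes; width 1.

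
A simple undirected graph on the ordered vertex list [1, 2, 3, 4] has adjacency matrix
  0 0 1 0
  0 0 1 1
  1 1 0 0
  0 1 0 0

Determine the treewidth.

A width-1 tree decomposition is:
Bags: B1 = {1, 3}  B2 = {2, 3}  B3 = {2, 4}
Tree: B1–B2, B2–B3
The largest bag has 2 vertices, giving width 1; this decomposition certifies tw(G) ≤ 1. G has an edge, so its treewidth is at least 1. The upper and lower bounds meet at 1, so that is the treewidth.

1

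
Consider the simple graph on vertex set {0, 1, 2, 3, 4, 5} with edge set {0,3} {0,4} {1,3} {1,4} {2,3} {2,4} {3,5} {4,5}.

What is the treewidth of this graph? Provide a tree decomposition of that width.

Treewidth 2.
Bags: B1 = {3, 4, 5}  B2 = {1, 3, 4}  B3 = {0, 3, 4}  B4 = {2, 3, 4}
Tree: B1–B2, B2–B3, B3–B4

The largest bag has 3 vertices, giving width 2; this decomposition certifies tw(G) ≤ 2. Since 5–4–1–3–5 is a cycle in G, G is not acyclic. Forests are exactly the graphs of treewidth ≤ 1, so tw(G) ≥ 2. Combining the bounds, tw(G) = 2.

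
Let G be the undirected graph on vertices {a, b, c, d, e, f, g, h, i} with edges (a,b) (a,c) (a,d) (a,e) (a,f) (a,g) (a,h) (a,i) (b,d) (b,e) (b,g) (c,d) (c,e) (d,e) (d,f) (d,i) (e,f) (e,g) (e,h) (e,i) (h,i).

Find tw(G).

3

A width-3 tree decomposition is:
Bags: B1 = {a, b, d, e}  B2 = {a, d, e, i}  B3 = {a, b, e, g}  B4 = {a, c, d, e}  B5 = {a, d, e, f}  B6 = {a, e, h, i}
Tree: B1–B2, B1–B3, B1–B4, B1–B5, B2–B6
The largest bag has 4 vertices, giving width 3; this decomposition certifies tw(G) ≤ 3. For the lower bound, the 4 vertices {a, c, d, e} are pairwise adjacent, and any tree decomposition puts a clique entirely inside one bag — forcing width ≥ 3. The upper and lower bounds meet at 3, so that is the treewidth.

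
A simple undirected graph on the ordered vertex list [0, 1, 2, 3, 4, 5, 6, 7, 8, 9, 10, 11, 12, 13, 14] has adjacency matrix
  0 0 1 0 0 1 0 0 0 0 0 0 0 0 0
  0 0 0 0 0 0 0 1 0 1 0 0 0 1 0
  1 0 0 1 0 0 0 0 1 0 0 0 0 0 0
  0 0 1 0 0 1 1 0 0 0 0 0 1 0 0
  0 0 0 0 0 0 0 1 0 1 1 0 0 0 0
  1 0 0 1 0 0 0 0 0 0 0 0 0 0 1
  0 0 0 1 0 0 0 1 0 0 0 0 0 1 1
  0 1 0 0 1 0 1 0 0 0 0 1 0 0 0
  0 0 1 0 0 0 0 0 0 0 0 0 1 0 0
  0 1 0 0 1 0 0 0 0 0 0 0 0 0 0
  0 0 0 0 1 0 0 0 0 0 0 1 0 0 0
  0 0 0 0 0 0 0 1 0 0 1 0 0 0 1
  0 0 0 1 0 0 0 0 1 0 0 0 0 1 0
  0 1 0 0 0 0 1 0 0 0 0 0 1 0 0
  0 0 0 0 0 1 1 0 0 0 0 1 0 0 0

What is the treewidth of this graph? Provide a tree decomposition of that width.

Treewidth 3.
Bags: B1 = {4, 9, 10, 11}  B2 = {4, 7, 9, 11}  B3 = {1, 7, 9, 11}  B4 = {1, 7, 11, 14}  B5 = {1, 6, 7, 14}  B6 = {1, 6, 13, 14}  B7 = {5, 6, 13, 14}  B8 = {3, 5, 6, 13}  B9 = {3, 5, 12, 13}  B10 = {0, 3, 5, 12}  B11 = {0, 2, 3, 12}  B12 = {0, 2, 8, 12}
Tree: B1–B2, B2–B3, B3–B4, B4–B5, B5–B6, B6–B7, B7–B8, B8–B9, B9–B10, B10–B11, B11–B12

Each bag holds 4 vertices, so the decomposition has width 3, which upper-bounds the treewidth. For the lower bound: the 4 vertex sets {4,9,10}, {11}, {7}, {1,6,13,14} are disjoint, each induces a connected subgraph, and every pair is joined by at least one edge of G. Contracting each set to a single vertex therefore yields K_{4} as a minor, and since treewidth is minor-monotone, tw(G) ≥ tw(K_{4}) = 3. Therefore the treewidth is 3.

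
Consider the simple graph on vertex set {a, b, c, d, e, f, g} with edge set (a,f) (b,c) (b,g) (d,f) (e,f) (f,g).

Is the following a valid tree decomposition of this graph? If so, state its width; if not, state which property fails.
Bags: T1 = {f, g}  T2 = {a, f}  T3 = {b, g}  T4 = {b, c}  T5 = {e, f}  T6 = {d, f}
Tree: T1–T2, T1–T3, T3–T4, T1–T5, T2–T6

Checking the three conditions: (i) the bags cover all of {a, b, c, d, e, f, g}; (ii) for each edge, some bag contains both endpoints; (iii) the bags containing any fixed vertex form a subtree. All hold, so the decomposition is valid with width 2 − 1 = 1.

Yes; width 1.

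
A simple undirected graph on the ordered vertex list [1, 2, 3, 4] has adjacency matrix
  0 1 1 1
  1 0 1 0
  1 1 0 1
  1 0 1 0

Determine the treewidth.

2

A width-2 tree decomposition is:
Bags: B1 = {1, 2, 3}  B2 = {1, 3, 4}
Tree: B1–B2
The largest bag has 3 vertices, giving width 2; this decomposition certifies tw(G) ≤ 2. For the lower bound, the 3 vertices {1, 2, 3} are pairwise adjacent, and any tree decomposition puts a clique entirely inside one bag — forcing width ≥ 2. Hence tw(G) = 2 exactly.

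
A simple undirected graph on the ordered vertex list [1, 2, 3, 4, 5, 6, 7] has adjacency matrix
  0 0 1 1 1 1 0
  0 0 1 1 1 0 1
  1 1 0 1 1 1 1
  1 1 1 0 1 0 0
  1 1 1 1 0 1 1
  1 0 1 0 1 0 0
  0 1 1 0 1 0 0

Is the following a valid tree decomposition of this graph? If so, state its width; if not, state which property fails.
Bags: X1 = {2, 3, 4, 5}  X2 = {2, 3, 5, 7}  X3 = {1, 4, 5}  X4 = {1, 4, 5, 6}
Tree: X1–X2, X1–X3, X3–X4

A tree decomposition must satisfy three properties: every vertex lies in some bag; for every edge, both endpoints lie together in some bag; and for every vertex, the bags containing it form a connected subtree. Here edge (3,1) lies in no bag, so the decomposition is invalid.

No — edge (3,1) lies in no bag.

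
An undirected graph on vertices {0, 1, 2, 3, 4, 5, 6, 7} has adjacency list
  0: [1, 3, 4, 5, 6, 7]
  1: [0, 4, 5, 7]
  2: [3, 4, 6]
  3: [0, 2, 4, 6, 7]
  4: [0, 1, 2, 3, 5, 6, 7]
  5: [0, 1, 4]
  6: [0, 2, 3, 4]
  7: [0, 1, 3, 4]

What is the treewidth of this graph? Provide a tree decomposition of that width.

The largest bag has 4 vertices, giving width 3; this decomposition certifies tw(G) ≤ 3. Conversely, {0, 1, 4, 5} is a clique of size 4, and the vertices of any clique must share a bag in every tree decomposition; so some bag has ≥ 4 vertices and tw(G) ≥ 3. Hence tw(G) = 3 exactly.

Treewidth 3.
One optimal decomposition is:
Bags: B1 = {0, 1, 4, 7}  B2 = {0, 1, 4, 5}  B3 = {0, 3, 4, 7}  B4 = {0, 3, 4, 6}  B5 = {2, 3, 4, 6}
Tree: B1–B2, B1–B3, B3–B4, B4–B5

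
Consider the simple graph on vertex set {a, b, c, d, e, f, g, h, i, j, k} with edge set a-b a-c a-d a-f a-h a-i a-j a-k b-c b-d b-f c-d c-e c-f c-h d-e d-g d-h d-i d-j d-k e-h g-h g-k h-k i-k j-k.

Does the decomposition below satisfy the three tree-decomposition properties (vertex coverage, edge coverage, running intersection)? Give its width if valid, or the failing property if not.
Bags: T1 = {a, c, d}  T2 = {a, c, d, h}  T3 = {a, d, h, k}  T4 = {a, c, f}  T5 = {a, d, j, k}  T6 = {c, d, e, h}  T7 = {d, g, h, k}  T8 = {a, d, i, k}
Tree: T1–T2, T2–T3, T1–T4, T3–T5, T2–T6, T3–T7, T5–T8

No — vertex b appears in no bag.

A tree decomposition must satisfy three properties: every vertex lies in some bag; for every edge, both endpoints lie together in some bag; and for every vertex, the bags containing it form a connected subtree. Here vertex b appears in no bag, so the decomposition is invalid.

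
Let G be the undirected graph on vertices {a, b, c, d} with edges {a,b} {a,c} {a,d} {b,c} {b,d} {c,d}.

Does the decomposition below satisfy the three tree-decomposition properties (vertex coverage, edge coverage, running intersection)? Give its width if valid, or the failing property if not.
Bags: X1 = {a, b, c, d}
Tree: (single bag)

Checking the three conditions: (i) the bags cover all of {a, b, c, d}; (ii) for each edge, some bag contains both endpoints; (iii) the bags containing any fixed vertex form a subtree. All hold, so the decomposition is valid with width 4 − 1 = 3.

Yes; width 3.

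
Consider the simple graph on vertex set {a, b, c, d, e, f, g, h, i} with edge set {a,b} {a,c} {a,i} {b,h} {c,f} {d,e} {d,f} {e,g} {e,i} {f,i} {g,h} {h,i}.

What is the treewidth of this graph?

3

A width-3 tree decomposition is:
Bags: B1 = {a, b, c, h}  B2 = {a, c, h, i}  B3 = {c, f, h, i}  B4 = {f, g, h, i}  B5 = {e, f, g, i}  B6 = {d, e, f, g}
Tree: B1–B2, B2–B3, B3–B4, B4–B5, B5–B6
The largest bag has 4 vertices, giving width 3; this decomposition certifies tw(G) ≤ 3. For the lower bound: the 4 vertex sets {a,b,c}, {h}, {i}, {d,e,f,g} are disjoint, each induces a connected subgraph, and every pair is joined by at least one edge of G. Contracting each set to a single vertex therefore yields K_{4} as a minor, and since treewidth is minor-monotone, tw(G) ≥ tw(K_{4}) = 3. Hence tw(G) = 3 exactly.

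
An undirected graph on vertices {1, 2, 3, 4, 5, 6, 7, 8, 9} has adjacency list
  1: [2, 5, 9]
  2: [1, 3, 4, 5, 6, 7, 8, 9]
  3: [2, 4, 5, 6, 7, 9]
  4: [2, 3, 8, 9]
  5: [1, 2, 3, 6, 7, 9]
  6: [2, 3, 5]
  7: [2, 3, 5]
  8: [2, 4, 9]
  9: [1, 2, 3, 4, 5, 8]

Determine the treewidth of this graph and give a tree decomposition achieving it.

Treewidth 3.
One such decomposition:
Bags: B1 = {2, 3, 5, 9}  B2 = {2, 3, 4, 9}  B3 = {1, 2, 5, 9}  B4 = {2, 3, 5, 6}  B5 = {2, 4, 8, 9}  B6 = {2, 3, 5, 7}
Tree: B1–B2, B1–B3, B1–B4, B2–B5, B1–B6

Every bag has size at most 4, so the width is 4 − 1 = 3 and tw(G) ≤ 3. On the other hand G contains the 4-clique {2, 4, 8, 9}. A clique must lie in a single bag of any decomposition, so no decomposition can have width below 3. Therefore the treewidth is 3.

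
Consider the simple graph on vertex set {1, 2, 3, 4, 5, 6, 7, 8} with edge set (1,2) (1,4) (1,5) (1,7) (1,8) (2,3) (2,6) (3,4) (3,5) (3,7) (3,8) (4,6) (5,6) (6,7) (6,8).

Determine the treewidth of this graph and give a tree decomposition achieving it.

Treewidth 3.
One such decomposition:
Bags: B1 = {1, 2, 3, 6}  B2 = {1, 3, 6, 8}  B3 = {1, 3, 6, 7}  B4 = {1, 3, 5, 6}  B5 = {1, 3, 4, 6}
Tree: B1–B2, B2–B3, B3–B4, B4–B5

Each bag holds 4 vertices, so the decomposition has width 3, which upper-bounds the treewidth. For the lower bound: the 4 vertex sets {1,2}, {6,8}, {3}, {7} are disjoint, each induces a connected subgraph, and every pair is joined by at least one edge of G. Contracting each set to a single vertex therefore yields K_{4} as a minor, and since treewidth is minor-monotone, tw(G) ≥ tw(K_{4}) = 3. Therefore the treewidth is 3.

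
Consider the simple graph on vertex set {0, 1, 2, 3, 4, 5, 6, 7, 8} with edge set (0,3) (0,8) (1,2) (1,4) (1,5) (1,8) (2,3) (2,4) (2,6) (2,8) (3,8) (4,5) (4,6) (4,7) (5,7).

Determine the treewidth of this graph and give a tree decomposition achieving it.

Treewidth 2.
One optimal decomposition is:
Bags: B1 = {1, 2, 4}  B2 = {2, 4, 6}  B3 = {1, 4, 5}  B4 = {1, 2, 8}  B5 = {2, 3, 8}  B6 = {4, 5, 7}  B7 = {0, 3, 8}
Tree: B1–B2, B1–B3, B1–B4, B4–B5, B3–B6, B5–B7

The largest bag has 3 vertices, giving width 2; this decomposition certifies tw(G) ≤ 2. For the lower bound, the 3 vertices {0, 3, 8} are pairwise adjacent, and any tree decomposition puts a clique entirely inside one bag — forcing width ≥ 2. Combining the bounds, tw(G) = 2.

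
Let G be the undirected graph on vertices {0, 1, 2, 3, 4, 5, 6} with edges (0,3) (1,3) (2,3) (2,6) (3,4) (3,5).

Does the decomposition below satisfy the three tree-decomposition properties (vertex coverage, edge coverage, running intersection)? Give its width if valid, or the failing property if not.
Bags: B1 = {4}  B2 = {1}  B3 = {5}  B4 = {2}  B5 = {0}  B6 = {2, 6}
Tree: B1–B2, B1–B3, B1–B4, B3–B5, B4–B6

A tree decomposition must satisfy three properties: every vertex lies in some bag; for every edge, both endpoints lie together in some bag; and for every vertex, the bags containing it form a connected subtree. Here vertex 3 appears in no bag, so the decomposition is invalid.

No — vertex 3 appears in no bag.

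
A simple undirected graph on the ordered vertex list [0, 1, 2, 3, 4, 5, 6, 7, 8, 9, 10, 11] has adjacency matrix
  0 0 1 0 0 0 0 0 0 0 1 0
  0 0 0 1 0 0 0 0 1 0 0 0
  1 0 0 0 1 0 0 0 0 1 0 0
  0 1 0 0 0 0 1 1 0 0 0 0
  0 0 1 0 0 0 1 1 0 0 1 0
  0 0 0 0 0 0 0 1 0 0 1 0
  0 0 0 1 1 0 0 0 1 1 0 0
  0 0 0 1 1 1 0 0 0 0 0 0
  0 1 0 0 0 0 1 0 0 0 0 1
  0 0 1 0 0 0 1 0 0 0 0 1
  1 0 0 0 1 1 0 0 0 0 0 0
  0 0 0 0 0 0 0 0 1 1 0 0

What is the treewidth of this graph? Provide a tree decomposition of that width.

The largest bag has 4 vertices, giving width 3; this decomposition certifies tw(G) ≤ 3. For the lower bound: the 4 vertex sets {0,5,10}, {7}, {4}, {2,3,6,9} are disjoint, each induces a connected subgraph, and every pair is joined by at least one edge of G. Contracting each set to a single vertex therefore yields K_{4} as a minor, and since treewidth is minor-monotone, tw(G) ≥ tw(K_{4}) = 3. Hence tw(G) = 3 exactly.

Treewidth 3.
Bags: B1 = {0, 5, 7, 10}  B2 = {0, 4, 7, 10}  B3 = {0, 2, 4, 7}  B4 = {2, 3, 4, 7}  B5 = {2, 3, 4, 6}  B6 = {2, 3, 6, 9}  B7 = {1, 3, 6, 9}  B8 = {1, 6, 8, 9}  B9 = {1, 8, 9, 11}
Tree: B1–B2, B2–B3, B3–B4, B4–B5, B5–B6, B6–B7, B7–B8, B8–B9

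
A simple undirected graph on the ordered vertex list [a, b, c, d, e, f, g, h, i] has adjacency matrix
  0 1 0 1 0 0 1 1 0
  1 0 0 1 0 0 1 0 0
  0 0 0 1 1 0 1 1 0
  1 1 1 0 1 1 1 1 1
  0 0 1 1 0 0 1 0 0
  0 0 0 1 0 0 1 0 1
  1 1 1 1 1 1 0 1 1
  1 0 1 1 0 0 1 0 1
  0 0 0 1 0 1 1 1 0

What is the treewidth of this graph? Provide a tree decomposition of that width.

The largest bag has 4 vertices, giving width 3; this decomposition certifies tw(G) ≤ 3. For the lower bound, the 4 vertices {c, d, e, g} are pairwise adjacent, and any tree decomposition puts a clique entirely inside one bag — forcing width ≥ 3. Therefore the treewidth is 3.

Treewidth 3.
One optimal decomposition is:
Bags: B1 = {d, g, h, i}  B2 = {c, d, g, h}  B3 = {a, d, g, h}  B4 = {c, d, e, g}  B5 = {a, b, d, g}  B6 = {d, f, g, i}
Tree: B1–B2, B1–B3, B2–B4, B3–B5, B1–B6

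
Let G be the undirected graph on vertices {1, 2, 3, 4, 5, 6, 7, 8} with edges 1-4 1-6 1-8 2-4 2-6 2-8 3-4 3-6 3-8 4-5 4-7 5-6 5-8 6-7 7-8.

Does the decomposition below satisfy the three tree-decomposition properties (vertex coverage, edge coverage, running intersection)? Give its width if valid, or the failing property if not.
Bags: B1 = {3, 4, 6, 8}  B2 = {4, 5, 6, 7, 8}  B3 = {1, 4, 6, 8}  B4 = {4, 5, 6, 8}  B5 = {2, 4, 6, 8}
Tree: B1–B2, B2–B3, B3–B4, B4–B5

A tree decomposition must satisfy three properties: every vertex lies in some bag; for every edge, both endpoints lie together in some bag; and for every vertex, the bags containing it form a connected subtree. Here bags containing vertex 5 are not connected in the tree, so the decomposition is invalid.

No — bags containing vertex 5 are not connected in the tree.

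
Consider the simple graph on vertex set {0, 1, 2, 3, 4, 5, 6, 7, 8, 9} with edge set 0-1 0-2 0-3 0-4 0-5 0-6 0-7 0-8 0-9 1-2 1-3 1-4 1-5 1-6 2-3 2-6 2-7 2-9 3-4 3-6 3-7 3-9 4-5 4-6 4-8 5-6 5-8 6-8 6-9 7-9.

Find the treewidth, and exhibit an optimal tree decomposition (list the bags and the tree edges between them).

Treewidth 4.
Bags: B1 = {0, 1, 2, 3, 6}  B2 = {0, 2, 3, 6, 9}  B3 = {0, 1, 3, 4, 6}  B4 = {0, 2, 3, 7, 9}  B5 = {0, 1, 4, 5, 6}  B6 = {0, 4, 5, 6, 8}
Tree: B1–B2, B1–B3, B2–B4, B3–B5, B5–B6

Each bag holds 5 vertices, so the decomposition has width 4, which upper-bounds the treewidth. For the lower bound, the 5 vertices {0, 4, 5, 6, 8} are pairwise adjacent, and any tree decomposition puts a clique entirely inside one bag — forcing width ≥ 4. The upper and lower bounds meet at 4, so that is the treewidth.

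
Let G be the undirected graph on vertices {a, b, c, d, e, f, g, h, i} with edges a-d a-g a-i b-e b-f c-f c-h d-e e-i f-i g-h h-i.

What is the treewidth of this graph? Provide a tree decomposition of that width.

Treewidth 3.
Bags: B1 = {a, d, e, g}  B2 = {a, e, g, i}  B3 = {e, g, h, i}  B4 = {b, e, h, i}  B5 = {b, f, h, i}  B6 = {b, c, f, h}
Tree: B1–B2, B2–B3, B3–B4, B4–B5, B5–B6

Every bag has size at most 4, so the width is 4 − 1 = 3 and tw(G) ≤ 3. For the lower bound: the 4 vertex sets {a,d,g}, {e}, {i}, {b,c,f,h} are disjoint, each induces a connected subgraph, and every pair is joined by at least one edge of G. Contracting each set to a single vertex therefore yields K_{4} as a minor, and since treewidth is minor-monotone, tw(G) ≥ tw(K_{4}) = 3. Hence tw(G) = 3 exactly.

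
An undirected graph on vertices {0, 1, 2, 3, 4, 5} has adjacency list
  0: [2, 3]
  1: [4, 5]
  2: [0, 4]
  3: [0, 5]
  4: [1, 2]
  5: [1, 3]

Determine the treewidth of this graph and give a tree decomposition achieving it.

Treewidth 2.
Bags: B1 = {0, 2, 4}  B2 = {0, 1, 4}  B3 = {0, 1, 5}  B4 = {0, 3, 5}
Tree: B1–B2, B2–B3, B3–B4

Every bag has size at most 3, so the width is 3 − 1 = 2 and tw(G) ≤ 2. Since 0–2–4–1–5–3–0 is a cycle in G, G is not acyclic. Forests are exactly the graphs of treewidth ≤ 1, so tw(G) ≥ 2. Hence tw(G) = 2 exactly.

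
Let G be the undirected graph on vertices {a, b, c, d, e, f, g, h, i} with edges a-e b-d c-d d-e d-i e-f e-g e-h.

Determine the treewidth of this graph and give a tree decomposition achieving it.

Each bag holds 2 vertices, so the decomposition has width 1, which upper-bounds the treewidth. Any graph with an edge has treewidth ≥ 1, and G has the edge h–e. Therefore the treewidth is 1.

Treewidth 1.
One optimal decomposition is:
Bags: B1 = {e, h}  B2 = {a, e}  B3 = {d, e}  B4 = {e, g}  B5 = {b, d}  B6 = {d, i}  B7 = {e, f}  B8 = {c, d}
Tree: B1–B2, B2–B3, B3–B4, B3–B5, B3–B6, B1–B7, B3–B8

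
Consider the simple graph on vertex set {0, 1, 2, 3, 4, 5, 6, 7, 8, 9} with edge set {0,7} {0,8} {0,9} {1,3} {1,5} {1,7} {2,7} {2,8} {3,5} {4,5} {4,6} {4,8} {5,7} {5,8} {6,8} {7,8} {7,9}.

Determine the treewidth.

A width-2 tree decomposition is:
Bags: B1 = {0, 7, 8}  B2 = {0, 7, 9}  B3 = {2, 7, 8}  B4 = {5, 7, 8}  B5 = {1, 5, 7}  B6 = {4, 5, 8}  B7 = {4, 6, 8}  B8 = {1, 3, 5}
Tree: B1–B2, B1–B3, B3–B4, B4–B5, B4–B6, B6–B7, B5–B8
The largest bag has 3 vertices, giving width 2; this decomposition certifies tw(G) ≤ 2. Conversely, {1, 3, 5} is a clique of size 3, and the vertices of any clique must share a bag in every tree decomposition; so some bag has ≥ 3 vertices and tw(G) ≥ 2. Hence tw(G) = 2 exactly.

2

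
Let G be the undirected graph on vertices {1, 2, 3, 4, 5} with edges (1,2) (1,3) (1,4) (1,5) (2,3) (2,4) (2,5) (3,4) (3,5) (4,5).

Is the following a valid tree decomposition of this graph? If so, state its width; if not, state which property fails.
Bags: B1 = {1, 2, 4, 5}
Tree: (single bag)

No — vertex 3 appears in no bag.

A tree decomposition must satisfy three properties: every vertex lies in some bag; for every edge, both endpoints lie together in some bag; and for every vertex, the bags containing it form a connected subtree. Here vertex 3 appears in no bag, so the decomposition is invalid.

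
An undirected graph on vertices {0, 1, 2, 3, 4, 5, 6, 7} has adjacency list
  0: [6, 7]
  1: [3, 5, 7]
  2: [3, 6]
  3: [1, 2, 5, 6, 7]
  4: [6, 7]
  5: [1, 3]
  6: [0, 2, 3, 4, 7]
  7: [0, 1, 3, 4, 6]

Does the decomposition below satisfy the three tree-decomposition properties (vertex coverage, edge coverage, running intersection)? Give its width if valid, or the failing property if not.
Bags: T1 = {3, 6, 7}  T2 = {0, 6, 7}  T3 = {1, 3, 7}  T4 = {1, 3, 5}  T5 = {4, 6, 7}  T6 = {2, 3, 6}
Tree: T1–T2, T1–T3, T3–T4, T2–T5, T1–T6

Yes; width 2.

Vertex coverage: the bags together contain {0, 1, 2, 3, 4, 5, 6, 7}, the full vertex set. Edge coverage: each edge of G has both endpoints in at least one bag. Running intersection: for every vertex, the bags containing it form a connected subtree. All three properties hold, so this is a valid tree decomposition of width max|bag| − 1 = 2, and hence tw(G) ≤ 2.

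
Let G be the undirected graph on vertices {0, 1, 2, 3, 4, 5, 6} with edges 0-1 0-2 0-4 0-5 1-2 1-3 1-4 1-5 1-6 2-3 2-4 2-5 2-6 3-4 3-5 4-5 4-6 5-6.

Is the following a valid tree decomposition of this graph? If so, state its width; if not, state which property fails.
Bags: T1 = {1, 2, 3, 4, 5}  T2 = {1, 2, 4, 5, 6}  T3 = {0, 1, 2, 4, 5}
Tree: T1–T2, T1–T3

Every vertex of G appears in some bag (union = {0, 1, 2, 3, 4, 5, 6}); every edge is covered by a bag; and for each vertex v the set of bags containing v is connected in the bag tree. The decomposition is therefore valid. The largest bag has 5 vertices, so the width is 4.

Yes; width 4.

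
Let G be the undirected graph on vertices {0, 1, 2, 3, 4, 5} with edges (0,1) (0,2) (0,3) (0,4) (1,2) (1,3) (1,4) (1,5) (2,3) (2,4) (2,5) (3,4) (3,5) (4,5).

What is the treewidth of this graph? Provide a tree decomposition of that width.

Each bag holds 5 vertices, so the decomposition has width 4, which upper-bounds the treewidth. Conversely, {0, 1, 2, 3, 4} is a clique of size 5, and the vertices of any clique must share a bag in every tree decomposition; so some bag has ≥ 5 vertices and tw(G) ≥ 4. Therefore the treewidth is 4.

Treewidth 4.
Bags: B1 = {0, 1, 2, 3, 4}  B2 = {1, 2, 3, 4, 5}
Tree: B1–B2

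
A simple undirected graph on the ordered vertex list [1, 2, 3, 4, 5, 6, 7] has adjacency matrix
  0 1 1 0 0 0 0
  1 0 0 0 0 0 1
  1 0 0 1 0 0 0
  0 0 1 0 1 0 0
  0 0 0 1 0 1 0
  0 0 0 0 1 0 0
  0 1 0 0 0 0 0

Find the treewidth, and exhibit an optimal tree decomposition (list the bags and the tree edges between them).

The largest bag has 2 vertices, giving width 1; this decomposition certifies tw(G) ≤ 1. Since G has at least one edge (e.g. 6–5), it is not an edgeless graph, so tw(G) ≥ 1. Therefore the treewidth is 1.

Treewidth 1.
One optimal decomposition is:
Bags: B1 = {5, 6}  B2 = {4, 5}  B3 = {3, 4}  B4 = {1, 3}  B5 = {1, 2}  B6 = {2, 7}
Tree: B1–B2, B2–B3, B3–B4, B4–B5, B5–B6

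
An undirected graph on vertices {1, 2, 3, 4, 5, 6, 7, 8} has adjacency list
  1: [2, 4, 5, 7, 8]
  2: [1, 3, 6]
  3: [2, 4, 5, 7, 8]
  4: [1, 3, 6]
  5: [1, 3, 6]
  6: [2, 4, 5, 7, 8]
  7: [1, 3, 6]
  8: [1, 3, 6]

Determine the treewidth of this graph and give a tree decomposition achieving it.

The largest bag has 4 vertices, giving width 3; this decomposition certifies tw(G) ≤ 3. For the lower bound: the 4 vertex sets {1,7}, {3,8}, {6}, {4} are disjoint, each induces a connected subgraph, and every pair is joined by at least one edge of G. Contracting each set to a single vertex therefore yields K_{4} as a minor, and since treewidth is minor-monotone, tw(G) ≥ tw(K_{4}) = 3. The upper and lower bounds meet at 3, so that is the treewidth.

Treewidth 3.
One optimal decomposition is:
Bags: B1 = {1, 3, 6, 7}  B2 = {1, 3, 6, 8}  B3 = {1, 3, 4, 6}  B4 = {1, 2, 3, 6}  B5 = {1, 3, 5, 6}
Tree: B1–B2, B2–B3, B3–B4, B4–B5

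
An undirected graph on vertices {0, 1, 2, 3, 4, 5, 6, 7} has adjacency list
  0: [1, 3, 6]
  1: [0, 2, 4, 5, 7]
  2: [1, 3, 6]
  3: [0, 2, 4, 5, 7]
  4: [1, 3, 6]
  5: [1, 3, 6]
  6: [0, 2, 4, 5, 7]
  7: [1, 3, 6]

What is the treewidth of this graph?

3

A width-3 tree decomposition is:
Bags: B1 = {1, 3, 5, 6}  B2 = {1, 3, 6, 7}  B3 = {0, 1, 3, 6}  B4 = {1, 2, 3, 6}  B5 = {1, 3, 4, 6}
Tree: B1–B2, B2–B3, B3–B4, B4–B5
Each bag holds 4 vertices, so the decomposition has width 3, which upper-bounds the treewidth. For the lower bound: the 4 vertex sets {5,6}, {3,7}, {1}, {0} are disjoint, each induces a connected subgraph, and every pair is joined by at least one edge of G. Contracting each set to a single vertex therefore yields K_{4} as a minor, and since treewidth is minor-monotone, tw(G) ≥ tw(K_{4}) = 3. Combining the bounds, tw(G) = 3.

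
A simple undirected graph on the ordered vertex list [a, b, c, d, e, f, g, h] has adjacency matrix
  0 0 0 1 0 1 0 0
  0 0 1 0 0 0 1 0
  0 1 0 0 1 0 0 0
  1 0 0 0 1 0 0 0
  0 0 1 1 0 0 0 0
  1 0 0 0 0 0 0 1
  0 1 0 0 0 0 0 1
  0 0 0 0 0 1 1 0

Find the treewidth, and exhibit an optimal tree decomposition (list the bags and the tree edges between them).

The largest bag has 3 vertices, giving width 2; this decomposition certifies tw(G) ≤ 2. For the lower bound, G contains the cycle g–h–f–a–d–e–c–b–g, so G is not a forest; only forests have treewidth ≤ 1, hence tw(G) ≥ 2. Hence tw(G) = 2 exactly.

Treewidth 2.
Bags: B1 = {f, g, h}  B2 = {a, f, g}  B3 = {a, d, g}  B4 = {d, e, g}  B5 = {c, e, g}  B6 = {b, c, g}
Tree: B1–B2, B2–B3, B3–B4, B4–B5, B5–B6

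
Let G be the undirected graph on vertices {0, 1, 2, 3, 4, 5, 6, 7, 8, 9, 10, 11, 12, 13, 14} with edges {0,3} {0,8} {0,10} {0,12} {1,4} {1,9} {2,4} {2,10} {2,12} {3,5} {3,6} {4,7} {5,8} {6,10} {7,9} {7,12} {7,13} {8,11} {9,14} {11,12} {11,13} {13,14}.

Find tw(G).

3

A width-3 tree decomposition is:
Bags: B1 = {3, 5, 6, 10}  B2 = {0, 3, 5, 10}  B3 = {0, 5, 8, 10}  B4 = {0, 2, 8, 10}  B5 = {0, 2, 8, 12}  B6 = {2, 8, 11, 12}  B7 = {2, 4, 11, 12}  B8 = {4, 7, 11, 12}  B9 = {4, 7, 11, 13}  B10 = {1, 4, 7, 13}  B11 = {1, 7, 9, 13}  B12 = {1, 9, 13, 14}
Tree: B1–B2, B2–B3, B3–B4, B4–B5, B5–B6, B6–B7, B7–B8, B8–B9, B9–B10, B10–B11, B11–B12
Every bag has size at most 4, so the width is 4 − 1 = 3 and tw(G) ≤ 3. For the lower bound: the 4 vertex sets {3,5,6}, {10}, {0}, {2,8,11,12} are disjoint, each induces a connected subgraph, and every pair is joined by at least one edge of G. Contracting each set to a single vertex therefore yields K_{4} as a minor, and since treewidth is minor-monotone, tw(G) ≥ tw(K_{4}) = 3. Hence tw(G) = 3 exactly.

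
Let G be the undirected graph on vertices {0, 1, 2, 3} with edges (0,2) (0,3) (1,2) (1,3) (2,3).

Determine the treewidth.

2

A width-2 tree decomposition is:
Bags: B1 = {1, 2, 3}  B2 = {0, 2, 3}
Tree: B1–B2
Each bag holds 3 vertices, so the decomposition has width 2, which upper-bounds the treewidth. For the lower bound, the 3 vertices {0, 2, 3} are pairwise adjacent, and any tree decomposition puts a clique entirely inside one bag — forcing width ≥ 2. Therefore the treewidth is 2.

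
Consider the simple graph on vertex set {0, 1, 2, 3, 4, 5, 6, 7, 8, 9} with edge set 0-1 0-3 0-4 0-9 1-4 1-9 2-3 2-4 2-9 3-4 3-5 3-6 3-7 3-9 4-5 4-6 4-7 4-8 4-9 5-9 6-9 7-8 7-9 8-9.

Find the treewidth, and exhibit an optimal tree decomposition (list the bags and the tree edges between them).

Treewidth 3.
Bags: B1 = {0, 3, 4, 9}  B2 = {0, 1, 4, 9}  B3 = {3, 4, 7, 9}  B4 = {4, 7, 8, 9}  B5 = {3, 4, 5, 9}  B6 = {3, 4, 6, 9}  B7 = {2, 3, 4, 9}
Tree: B1–B2, B1–B3, B3–B4, B1–B5, B5–B6, B3–B7

The largest bag has 4 vertices, giving width 3; this decomposition certifies tw(G) ≤ 3. On the other hand G contains the 4-clique {4, 7, 8, 9}. A clique must lie in a single bag of any decomposition, so no decomposition can have width below 3. Hence tw(G) = 3 exactly.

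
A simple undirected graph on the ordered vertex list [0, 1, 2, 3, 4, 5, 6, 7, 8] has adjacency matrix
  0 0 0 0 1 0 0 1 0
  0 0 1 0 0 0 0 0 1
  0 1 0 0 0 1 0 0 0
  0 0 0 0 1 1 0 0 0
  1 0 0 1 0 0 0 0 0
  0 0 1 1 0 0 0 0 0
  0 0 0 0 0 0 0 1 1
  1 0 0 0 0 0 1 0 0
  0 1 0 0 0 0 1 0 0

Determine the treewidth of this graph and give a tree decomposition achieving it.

Each bag holds 3 vertices, so the decomposition has width 2, which upper-bounds the treewidth. The edges 4–0–7–6–8–1–2–5–3–4 form a cycle, so G is not a tree and its treewidth is at least 2. The upper and lower bounds meet at 2, so that is the treewidth.

Treewidth 2.
One such decomposition:
Bags: B1 = {0, 4, 7}  B2 = {4, 6, 7}  B3 = {4, 6, 8}  B4 = {1, 4, 8}  B5 = {1, 2, 4}  B6 = {2, 4, 5}  B7 = {3, 4, 5}
Tree: B1–B2, B2–B3, B3–B4, B4–B5, B5–B6, B6–B7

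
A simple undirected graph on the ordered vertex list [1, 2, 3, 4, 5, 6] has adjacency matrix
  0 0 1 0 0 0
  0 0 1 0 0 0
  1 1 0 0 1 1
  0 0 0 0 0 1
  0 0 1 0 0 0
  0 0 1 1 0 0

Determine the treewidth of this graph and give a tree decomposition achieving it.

Treewidth 1.
One optimal decomposition is:
Bags: B1 = {1, 3}  B2 = {3, 6}  B3 = {2, 3}  B4 = {4, 6}  B5 = {3, 5}
Tree: B1–B2, B2–B3, B2–B4, B1–B5

Every bag has size at most 2, so the width is 2 − 1 = 1 and tw(G) ≤ 1. G has an edge, so its treewidth is at least 1. Therefore the treewidth is 1.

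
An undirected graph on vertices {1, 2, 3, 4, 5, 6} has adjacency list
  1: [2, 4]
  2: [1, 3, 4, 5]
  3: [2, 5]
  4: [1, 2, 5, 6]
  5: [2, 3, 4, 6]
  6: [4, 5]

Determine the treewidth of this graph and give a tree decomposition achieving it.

Treewidth 2.
One optimal decomposition is:
Bags: B1 = {1, 2, 4}  B2 = {2, 4, 5}  B3 = {2, 3, 5}  B4 = {4, 5, 6}
Tree: B1–B2, B2–B3, B2–B4

The largest bag has 3 vertices, giving width 2; this decomposition certifies tw(G) ≤ 2. For the lower bound, the 3 vertices {2, 3, 5} are pairwise adjacent, and any tree decomposition puts a clique entirely inside one bag — forcing width ≥ 2. The upper and lower bounds meet at 2, so that is the treewidth.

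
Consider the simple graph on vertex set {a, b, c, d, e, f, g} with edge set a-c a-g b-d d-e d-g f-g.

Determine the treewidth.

1

A width-1 tree decomposition is:
Bags: B1 = {f, g}  B2 = {a, g}  B3 = {a, c}  B4 = {d, g}  B5 = {b, d}  B6 = {d, e}
Tree: B1–B2, B2–B3, B2–B4, B4–B5, B5–B6
Each bag holds 2 vertices, so the decomposition has width 1, which upper-bounds the treewidth. Any graph with an edge has treewidth ≥ 1, and G has the edge g–f. Hence tw(G) = 1 exactly.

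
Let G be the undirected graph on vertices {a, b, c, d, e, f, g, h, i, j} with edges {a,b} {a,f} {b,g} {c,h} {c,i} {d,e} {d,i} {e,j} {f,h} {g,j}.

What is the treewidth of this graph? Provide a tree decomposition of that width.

Each bag holds 3 vertices, so the decomposition has width 2, which upper-bounds the treewidth. Since f–a–b–g–j–e–d–i–c–h–f is a cycle in G, G is not acyclic. Forests are exactly the graphs of treewidth ≤ 1, so tw(G) ≥ 2. Hence tw(G) = 2 exactly.

Treewidth 2.
One optimal decomposition is:
Bags: B1 = {a, b, f}  B2 = {b, f, g}  B3 = {f, g, j}  B4 = {e, f, j}  B5 = {d, e, f}  B6 = {d, f, i}  B7 = {c, f, i}  B8 = {c, f, h}
Tree: B1–B2, B2–B3, B3–B4, B4–B5, B5–B6, B6–B7, B7–B8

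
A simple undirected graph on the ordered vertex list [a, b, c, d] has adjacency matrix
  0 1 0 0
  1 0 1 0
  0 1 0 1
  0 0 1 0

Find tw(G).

A width-1 tree decomposition is:
Bags: B1 = {c, d}  B2 = {b, c}  B3 = {a, b}
Tree: B1–B2, B2–B3
Every bag has size at most 2, so the width is 2 − 1 = 1 and tw(G) ≤ 1. Any graph with an edge has treewidth ≥ 1, and G has the edge c–d. The upper and lower bounds meet at 1, so that is the treewidth.

1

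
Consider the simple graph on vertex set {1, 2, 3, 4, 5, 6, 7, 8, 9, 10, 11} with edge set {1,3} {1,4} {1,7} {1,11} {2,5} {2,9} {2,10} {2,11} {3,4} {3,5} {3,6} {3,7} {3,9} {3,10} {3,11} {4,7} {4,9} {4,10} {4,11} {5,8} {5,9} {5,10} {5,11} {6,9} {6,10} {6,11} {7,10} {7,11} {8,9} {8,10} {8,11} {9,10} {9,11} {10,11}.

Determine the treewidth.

A width-4 tree decomposition is:
Bags: B1 = {3, 4, 7, 10, 11}  B2 = {3, 4, 9, 10, 11}  B3 = {3, 6, 9, 10, 11}  B4 = {3, 5, 9, 10, 11}  B5 = {2, 5, 9, 10, 11}  B6 = {5, 8, 9, 10, 11}  B7 = {1, 3, 4, 7, 11}
Tree: B1–B2, B2–B3, B3–B4, B4–B5, B5–B6, B1–B7
Every bag has size at most 5, so the width is 5 − 1 = 4 and tw(G) ≤ 4. On the other hand G contains the 5-clique {1, 3, 4, 7, 11}. A clique must lie in a single bag of any decomposition, so no decomposition can have width below 4. Therefore the treewidth is 4.

4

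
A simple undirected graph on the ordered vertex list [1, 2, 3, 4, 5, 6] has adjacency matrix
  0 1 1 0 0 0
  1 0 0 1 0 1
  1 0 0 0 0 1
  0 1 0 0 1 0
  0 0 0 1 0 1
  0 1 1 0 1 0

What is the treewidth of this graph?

2

A width-2 tree decomposition is:
Bags: B1 = {4, 5, 6}  B2 = {2, 4, 6}  B3 = {2, 3, 6}  B4 = {1, 2, 3}
Tree: B1–B2, B2–B3, B3–B4
Each bag holds 3 vertices, so the decomposition has width 2, which upper-bounds the treewidth. The edges 5–4–2–6–5 form a cycle, so G is not a tree and its treewidth is at least 2. Hence tw(G) = 2 exactly.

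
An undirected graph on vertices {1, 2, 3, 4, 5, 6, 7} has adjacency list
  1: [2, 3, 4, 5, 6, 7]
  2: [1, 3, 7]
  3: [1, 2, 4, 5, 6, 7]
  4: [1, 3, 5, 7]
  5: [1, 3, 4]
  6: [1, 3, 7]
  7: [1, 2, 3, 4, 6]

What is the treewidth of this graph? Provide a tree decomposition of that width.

Treewidth 3.
Bags: B1 = {1, 2, 3, 7}  B2 = {1, 3, 4, 7}  B3 = {1, 3, 6, 7}  B4 = {1, 3, 4, 5}
Tree: B1–B2, B2–B3, B2–B4

The largest bag has 4 vertices, giving width 3; this decomposition certifies tw(G) ≤ 3. On the other hand G contains the 4-clique {1, 3, 4, 5}. A clique must lie in a single bag of any decomposition, so no decomposition can have width below 3. Hence tw(G) = 3 exactly.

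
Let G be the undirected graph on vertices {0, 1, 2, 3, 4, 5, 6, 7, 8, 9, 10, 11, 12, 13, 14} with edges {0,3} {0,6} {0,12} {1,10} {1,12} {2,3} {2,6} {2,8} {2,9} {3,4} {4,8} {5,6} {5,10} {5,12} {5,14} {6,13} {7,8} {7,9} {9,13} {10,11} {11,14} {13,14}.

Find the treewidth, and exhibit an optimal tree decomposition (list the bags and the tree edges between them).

Treewidth 3.
One optimal decomposition is:
Bags: B1 = {1, 10, 11, 12}  B2 = {5, 10, 11, 12}  B3 = {5, 11, 12, 14}  B4 = {0, 5, 12, 14}  B5 = {0, 5, 6, 14}  B6 = {0, 6, 13, 14}  B7 = {0, 3, 6, 13}  B8 = {2, 3, 6, 13}  B9 = {2, 3, 9, 13}  B10 = {2, 3, 4, 9}  B11 = {2, 4, 8, 9}  B12 = {4, 7, 8, 9}
Tree: B1–B2, B2–B3, B3–B4, B4–B5, B5–B6, B6–B7, B7–B8, B8–B9, B9–B10, B10–B11, B11–B12

The largest bag has 4 vertices, giving width 3; this decomposition certifies tw(G) ≤ 3. For the lower bound: the 4 vertex sets {1,10,11}, {12}, {5}, {0,6,13,14} are disjoint, each induces a connected subgraph, and every pair is joined by at least one edge of G. Contracting each set to a single vertex therefore yields K_{4} as a minor, and since treewidth is minor-monotone, tw(G) ≥ tw(K_{4}) = 3. Combining the bounds, tw(G) = 3.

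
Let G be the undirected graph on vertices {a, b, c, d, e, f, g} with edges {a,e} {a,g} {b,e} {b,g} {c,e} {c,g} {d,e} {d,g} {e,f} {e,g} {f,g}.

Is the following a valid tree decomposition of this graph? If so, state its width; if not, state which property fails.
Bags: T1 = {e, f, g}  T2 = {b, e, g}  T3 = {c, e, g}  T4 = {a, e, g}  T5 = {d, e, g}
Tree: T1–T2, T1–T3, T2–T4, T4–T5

Vertex coverage: the bags together contain {a, b, c, d, e, f, g}, the full vertex set. Edge coverage: each edge of G has both endpoints in at least one bag. Running intersection: for every vertex, the bags containing it form a connected subtree. All three properties hold, so this is a valid tree decomposition of width max|bag| − 1 = 2, and hence tw(G) ≤ 2.

Yes; width 2.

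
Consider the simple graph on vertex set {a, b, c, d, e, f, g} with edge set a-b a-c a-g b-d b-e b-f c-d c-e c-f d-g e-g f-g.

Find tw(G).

3

A width-3 tree decomposition is:
Bags: B1 = {b, c, d, g}  B2 = {a, b, c, g}  B3 = {b, c, e, g}  B4 = {b, c, f, g}
Tree: B1–B2, B2–B3, B3–B4
The largest bag has 4 vertices, giving width 3; this decomposition certifies tw(G) ≤ 3. For the lower bound: the 4 vertex sets {c,d}, {a,g}, {b}, {e} are disjoint, each induces a connected subgraph, and every pair is joined by at least one edge of G. Contracting each set to a single vertex therefore yields K_{4} as a minor, and since treewidth is minor-monotone, tw(G) ≥ tw(K_{4}) = 3. The upper and lower bounds meet at 3, so that is the treewidth.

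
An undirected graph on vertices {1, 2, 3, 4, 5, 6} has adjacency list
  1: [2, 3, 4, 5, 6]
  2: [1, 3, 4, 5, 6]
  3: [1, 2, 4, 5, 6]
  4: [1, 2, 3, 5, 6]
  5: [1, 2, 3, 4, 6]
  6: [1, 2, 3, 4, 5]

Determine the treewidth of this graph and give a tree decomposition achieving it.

With just one bag of size 6, the width is 6 − 1 = 5, so tw(G) ≤ 5. Conversely, {1, 2, 3, 4, 5, 6} is a clique of size 6, and the vertices of any clique must share a bag in every tree decomposition; so some bag has ≥ 6 vertices and tw(G) ≥ 5. Therefore the treewidth is 5.

Treewidth 5.
One optimal decomposition is:
Bags: B1 = {1, 2, 3, 4, 5, 6}
Tree: (single bag)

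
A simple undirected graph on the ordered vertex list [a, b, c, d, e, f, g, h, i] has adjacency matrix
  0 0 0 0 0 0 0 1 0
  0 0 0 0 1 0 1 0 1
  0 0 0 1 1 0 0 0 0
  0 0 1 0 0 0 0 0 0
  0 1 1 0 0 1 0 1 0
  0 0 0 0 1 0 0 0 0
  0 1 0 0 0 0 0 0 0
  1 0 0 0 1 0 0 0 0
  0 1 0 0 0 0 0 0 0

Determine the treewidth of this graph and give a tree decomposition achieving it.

The largest bag has 2 vertices, giving width 1; this decomposition certifies tw(G) ≤ 1. Any graph with an edge has treewidth ≥ 1, and G has the edge f–e. Therefore the treewidth is 1.

Treewidth 1.
One such decomposition:
Bags: B1 = {e, f}  B2 = {b, e}  B3 = {e, h}  B4 = {c, e}  B5 = {b, i}  B6 = {a, h}  B7 = {b, g}  B8 = {c, d}
Tree: B1–B2, B1–B3, B2–B4, B2–B5, B3–B6, B2–B7, B4–B8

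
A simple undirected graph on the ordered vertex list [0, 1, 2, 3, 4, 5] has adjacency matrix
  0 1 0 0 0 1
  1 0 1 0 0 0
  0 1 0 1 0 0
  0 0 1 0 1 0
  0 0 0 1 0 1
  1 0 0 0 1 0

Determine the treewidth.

A width-2 tree decomposition is:
Bags: B1 = {0, 1, 2}  B2 = {0, 2, 5}  B3 = {2, 4, 5}  B4 = {2, 3, 4}
Tree: B1–B2, B2–B3, B3–B4
Every bag has size at most 3, so the width is 3 − 1 = 2 and tw(G) ≤ 2. Since 2–1–0–5–4–3–2 is a cycle in G, G is not acyclic. Forests are exactly the graphs of treewidth ≤ 1, so tw(G) ≥ 2. The upper and lower bounds meet at 2, so that is the treewidth.

2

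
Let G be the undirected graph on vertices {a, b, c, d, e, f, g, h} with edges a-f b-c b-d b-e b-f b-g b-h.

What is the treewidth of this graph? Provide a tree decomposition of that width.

Every bag has size at most 2, so the width is 2 − 1 = 1 and tw(G) ≤ 1. Since G has at least one edge (e.g. d–b), it is not an edgeless graph, so tw(G) ≥ 1. Therefore the treewidth is 1.

Treewidth 1.
Bags: B1 = {b, d}  B2 = {b, e}  B3 = {b, c}  B4 = {b, f}  B5 = {b, g}  B6 = {a, f}  B7 = {b, h}
Tree: B1–B2, B1–B3, B1–B4, B1–B5, B4–B6, B5–B7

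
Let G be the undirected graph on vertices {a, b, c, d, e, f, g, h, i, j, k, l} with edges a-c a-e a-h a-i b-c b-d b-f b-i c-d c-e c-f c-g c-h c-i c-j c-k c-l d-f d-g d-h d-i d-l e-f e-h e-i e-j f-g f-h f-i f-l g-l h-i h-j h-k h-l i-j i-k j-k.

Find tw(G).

4

A width-4 tree decomposition is:
Bags: B1 = {c, d, f, h, i}  B2 = {c, e, f, h, i}  B3 = {c, e, h, i, j}  B4 = {a, c, e, h, i}  B5 = {c, d, f, h, l}  B6 = {c, h, i, j, k}  B7 = {b, c, d, f, i}  B8 = {c, d, f, g, l}
Tree: B1–B2, B2–B3, B2–B4, B1–B5, B3–B6, B1–B7, B5–B8
Every bag has size at most 5, so the width is 5 − 1 = 4 and tw(G) ≤ 4. For the lower bound, the 5 vertices {c, d, f, g, l} are pairwise adjacent, and any tree decomposition puts a clique entirely inside one bag — forcing width ≥ 4. The upper and lower bounds meet at 4, so that is the treewidth.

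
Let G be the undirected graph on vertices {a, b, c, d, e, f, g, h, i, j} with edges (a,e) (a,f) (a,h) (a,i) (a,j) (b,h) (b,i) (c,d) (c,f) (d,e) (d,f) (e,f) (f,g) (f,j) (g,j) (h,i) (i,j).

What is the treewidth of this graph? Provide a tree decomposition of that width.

The largest bag has 3 vertices, giving width 2; this decomposition certifies tw(G) ≤ 2. On the other hand G contains the 3-clique {a, h, i}. A clique must lie in a single bag of any decomposition, so no decomposition can have width below 2. The upper and lower bounds meet at 2, so that is the treewidth.

Treewidth 2.
One such decomposition:
Bags: B1 = {a, e, f}  B2 = {a, f, j}  B3 = {d, e, f}  B4 = {a, i, j}  B5 = {c, d, f}  B6 = {f, g, j}  B7 = {a, h, i}  B8 = {b, h, i}
Tree: B1–B2, B1–B3, B2–B4, B3–B5, B2–B6, B4–B7, B7–B8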